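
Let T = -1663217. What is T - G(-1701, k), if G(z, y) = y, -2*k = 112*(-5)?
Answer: -1663497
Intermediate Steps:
k = 280 (k = -56*(-5) = -½*(-560) = 280)
T - G(-1701, k) = -1663217 - 1*280 = -1663217 - 280 = -1663497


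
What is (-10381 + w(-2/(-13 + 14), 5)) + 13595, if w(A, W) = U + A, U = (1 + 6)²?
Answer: 3261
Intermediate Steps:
U = 49 (U = 7² = 49)
w(A, W) = 49 + A
(-10381 + w(-2/(-13 + 14), 5)) + 13595 = (-10381 + (49 - 2/(-13 + 14))) + 13595 = (-10381 + (49 - 2/1)) + 13595 = (-10381 + (49 - 2*1)) + 13595 = (-10381 + (49 - 2)) + 13595 = (-10381 + 47) + 13595 = -10334 + 13595 = 3261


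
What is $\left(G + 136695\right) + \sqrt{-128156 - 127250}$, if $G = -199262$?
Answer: $-62567 + i \sqrt{255406} \approx -62567.0 + 505.38 i$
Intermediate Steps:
$\left(G + 136695\right) + \sqrt{-128156 - 127250} = \left(-199262 + 136695\right) + \sqrt{-128156 - 127250} = -62567 + \sqrt{-255406} = -62567 + i \sqrt{255406}$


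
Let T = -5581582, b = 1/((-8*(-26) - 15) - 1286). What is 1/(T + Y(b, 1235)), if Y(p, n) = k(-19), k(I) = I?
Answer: -1/5581601 ≈ -1.7916e-7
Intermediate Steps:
b = -1/1093 (b = 1/((208 - 15) - 1286) = 1/(193 - 1286) = 1/(-1093) = -1/1093 ≈ -0.00091491)
Y(p, n) = -19
1/(T + Y(b, 1235)) = 1/(-5581582 - 19) = 1/(-5581601) = -1/5581601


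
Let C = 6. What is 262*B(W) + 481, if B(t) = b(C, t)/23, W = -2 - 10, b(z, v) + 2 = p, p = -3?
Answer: 9753/23 ≈ 424.04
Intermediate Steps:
b(z, v) = -5 (b(z, v) = -2 - 3 = -5)
W = -12
B(t) = -5/23
262*B(W) + 481 = 262*(-5/23) + 481 = -1310/23 + 481 = 9753/23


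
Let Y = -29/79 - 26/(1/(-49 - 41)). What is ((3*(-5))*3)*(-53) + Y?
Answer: 373246/79 ≈ 4724.6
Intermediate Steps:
Y = 184831/79 (Y = -29*1/79 - 26/(1/(-90)) = -29/79 - 26/(-1/90) = -29/79 - 26*(-90) = -29/79 + 2340 = 184831/79 ≈ 2339.6)
((3*(-5))*3)*(-53) + Y = ((3*(-5))*3)*(-53) + 184831/79 = -15*3*(-53) + 184831/79 = -45*(-53) + 184831/79 = 2385 + 184831/79 = 373246/79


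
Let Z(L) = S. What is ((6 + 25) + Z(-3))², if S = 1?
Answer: 1024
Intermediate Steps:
Z(L) = 1
((6 + 25) + Z(-3))² = ((6 + 25) + 1)² = (31 + 1)² = 32² = 1024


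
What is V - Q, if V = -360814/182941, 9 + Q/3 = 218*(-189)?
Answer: 22617183839/182941 ≈ 1.2363e+5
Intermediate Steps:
Q = -123633 (Q = -27 + 3*(218*(-189)) = -27 + 3*(-41202) = -27 - 123606 = -123633)
V = -360814/182941 (V = -360814*1/182941 = -360814/182941 ≈ -1.9723)
V - Q = -360814/182941 - 1*(-123633) = -360814/182941 + 123633 = 22617183839/182941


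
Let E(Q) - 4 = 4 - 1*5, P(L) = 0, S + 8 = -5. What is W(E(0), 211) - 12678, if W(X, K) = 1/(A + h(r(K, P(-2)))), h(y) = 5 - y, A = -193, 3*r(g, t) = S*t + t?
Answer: -2383465/188 ≈ -12678.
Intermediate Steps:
S = -13 (S = -8 - 5 = -13)
E(Q) = 3 (E(Q) = 4 + (4 - 1*5) = 4 + (4 - 5) = 4 - 1 = 3)
r(g, t) = -4*t (r(g, t) = (-13*t + t)/3 = (-12*t)/3 = -4*t)
W(X, K) = -1/188 (W(X, K) = 1/(-193 + (5 - (-4)*0)) = 1/(-193 + (5 - 1*0)) = 1/(-193 + (5 + 0)) = 1/(-193 + 5) = 1/(-188) = -1/188)
W(E(0), 211) - 12678 = -1/188 - 12678 = -2383465/188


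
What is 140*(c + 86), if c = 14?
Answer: 14000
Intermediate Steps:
140*(c + 86) = 140*(14 + 86) = 140*100 = 14000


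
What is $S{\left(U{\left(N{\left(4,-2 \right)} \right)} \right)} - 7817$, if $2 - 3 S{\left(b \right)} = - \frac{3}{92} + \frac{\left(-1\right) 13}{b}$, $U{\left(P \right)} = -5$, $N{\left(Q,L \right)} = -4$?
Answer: $- \frac{3595907}{460} \approx -7817.2$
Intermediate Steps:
$S{\left(b \right)} = \frac{187}{276} + \frac{13}{3 b}$ ($S{\left(b \right)} = \frac{2}{3} - \frac{- \frac{3}{92} + \frac{\left(-1\right) 13}{b}}{3} = \frac{2}{3} - \frac{\left(-3\right) \frac{1}{92} - \frac{13}{b}}{3} = \frac{2}{3} - \frac{- \frac{3}{92} - \frac{13}{b}}{3} = \frac{2}{3} + \left(\frac{1}{92} + \frac{13}{3 b}\right) = \frac{187}{276} + \frac{13}{3 b}$)
$S{\left(U{\left(N{\left(4,-2 \right)} \right)} \right)} - 7817 = \frac{1196 + 187 \left(-5\right)}{276 \left(-5\right)} - 7817 = \frac{1}{276} \left(- \frac{1}{5}\right) \left(1196 - 935\right) - 7817 = \frac{1}{276} \left(- \frac{1}{5}\right) 261 - 7817 = - \frac{87}{460} - 7817 = - \frac{3595907}{460}$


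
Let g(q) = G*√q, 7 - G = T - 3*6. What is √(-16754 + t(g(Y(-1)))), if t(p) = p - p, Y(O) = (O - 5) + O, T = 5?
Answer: I*√16754 ≈ 129.44*I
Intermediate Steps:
G = 20 (G = 7 - (5 - 3*6) = 7 - (5 - 18) = 7 - 1*(-13) = 7 + 13 = 20)
Y(O) = -5 + 2*O (Y(O) = (-5 + O) + O = -5 + 2*O)
g(q) = 20*√q
t(p) = 0
√(-16754 + t(g(Y(-1)))) = √(-16754 + 0) = √(-16754) = I*√16754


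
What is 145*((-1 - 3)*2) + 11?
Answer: -1149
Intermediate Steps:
145*((-1 - 3)*2) + 11 = 145*(-4*2) + 11 = 145*(-8) + 11 = -1160 + 11 = -1149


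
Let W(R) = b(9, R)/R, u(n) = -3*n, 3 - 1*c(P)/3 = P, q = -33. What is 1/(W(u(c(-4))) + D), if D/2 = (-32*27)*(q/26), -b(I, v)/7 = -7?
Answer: 117/256517 ≈ 0.00045611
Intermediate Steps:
b(I, v) = 49 (b(I, v) = -7*(-7) = 49)
c(P) = 9 - 3*P
D = 28512/13 (D = 2*((-32*27)*(-33/26)) = 2*(-(-28512)/26) = 2*(-864*(-33/26)) = 2*(14256/13) = 28512/13 ≈ 2193.2)
W(R) = 49/R
1/(W(u(c(-4))) + D) = 1/(49/((-3*(9 - 3*(-4)))) + 28512/13) = 1/(49/((-3*(9 + 12))) + 28512/13) = 1/(49/((-3*21)) + 28512/13) = 1/(49/(-63) + 28512/13) = 1/(49*(-1/63) + 28512/13) = 1/(-7/9 + 28512/13) = 1/(256517/117) = 117/256517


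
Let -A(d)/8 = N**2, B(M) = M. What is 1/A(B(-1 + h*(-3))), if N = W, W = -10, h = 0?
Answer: -1/800 ≈ -0.0012500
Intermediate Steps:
N = -10
A(d) = -800 (A(d) = -8*(-10)**2 = -8*100 = -800)
1/A(B(-1 + h*(-3))) = 1/(-800) = -1/800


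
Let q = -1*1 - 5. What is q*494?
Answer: -2964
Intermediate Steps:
q = -6 (q = -1 - 5 = -6)
q*494 = -6*494 = -2964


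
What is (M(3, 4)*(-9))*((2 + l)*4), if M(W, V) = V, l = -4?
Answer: 288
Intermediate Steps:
(M(3, 4)*(-9))*((2 + l)*4) = (4*(-9))*((2 - 4)*4) = -(-72)*4 = -36*(-8) = 288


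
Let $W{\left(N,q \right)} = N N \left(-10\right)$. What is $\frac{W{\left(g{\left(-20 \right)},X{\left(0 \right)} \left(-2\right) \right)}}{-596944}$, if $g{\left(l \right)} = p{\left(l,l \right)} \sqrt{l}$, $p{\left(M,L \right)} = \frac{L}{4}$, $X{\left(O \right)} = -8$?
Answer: $- \frac{625}{74618} \approx -0.008376$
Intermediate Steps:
$p{\left(M,L \right)} = \frac{L}{4}$ ($p{\left(M,L \right)} = L \frac{1}{4} = \frac{L}{4}$)
$g{\left(l \right)} = \frac{l^{\frac{3}{2}}}{4}$ ($g{\left(l \right)} = \frac{l}{4} \sqrt{l} = \frac{l^{\frac{3}{2}}}{4}$)
$W{\left(N,q \right)} = - 10 N^{2}$ ($W{\left(N,q \right)} = N^{2} \left(-10\right) = - 10 N^{2}$)
$\frac{W{\left(g{\left(-20 \right)},X{\left(0 \right)} \left(-2\right) \right)}}{-596944} = \frac{\left(-10\right) \left(\frac{\left(-20\right)^{\frac{3}{2}}}{4}\right)^{2}}{-596944} = - 10 \left(\frac{\left(-40\right) i \sqrt{5}}{4}\right)^{2} \left(- \frac{1}{596944}\right) = - 10 \left(- 10 i \sqrt{5}\right)^{2} \left(- \frac{1}{596944}\right) = \left(-10\right) \left(-500\right) \left(- \frac{1}{596944}\right) = 5000 \left(- \frac{1}{596944}\right) = - \frac{625}{74618}$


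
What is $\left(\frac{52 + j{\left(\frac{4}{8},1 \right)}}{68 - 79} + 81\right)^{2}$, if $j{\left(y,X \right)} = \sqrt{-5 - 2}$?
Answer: $\frac{\left(839 - i \sqrt{7}\right)^{2}}{121} \approx 5817.5 - 36.691 i$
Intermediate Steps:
$j{\left(y,X \right)} = i \sqrt{7}$ ($j{\left(y,X \right)} = \sqrt{-7} = i \sqrt{7}$)
$\left(\frac{52 + j{\left(\frac{4}{8},1 \right)}}{68 - 79} + 81\right)^{2} = \left(\frac{52 + i \sqrt{7}}{68 - 79} + 81\right)^{2} = \left(\frac{52 + i \sqrt{7}}{-11} + 81\right)^{2} = \left(\left(52 + i \sqrt{7}\right) \left(- \frac{1}{11}\right) + 81\right)^{2} = \left(\left(- \frac{52}{11} - \frac{i \sqrt{7}}{11}\right) + 81\right)^{2} = \left(\frac{839}{11} - \frac{i \sqrt{7}}{11}\right)^{2}$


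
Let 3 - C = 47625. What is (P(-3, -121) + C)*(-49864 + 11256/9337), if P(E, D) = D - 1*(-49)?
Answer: 22204843688928/9337 ≈ 2.3782e+9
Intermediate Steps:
C = -47622 (C = 3 - 1*47625 = 3 - 47625 = -47622)
P(E, D) = 49 + D (P(E, D) = D + 49 = 49 + D)
(P(-3, -121) + C)*(-49864 + 11256/9337) = ((49 - 121) - 47622)*(-49864 + 11256/9337) = (-72 - 47622)*(-49864 + 11256*(1/9337)) = -47694*(-49864 + 11256/9337) = -47694*(-465568912/9337) = 22204843688928/9337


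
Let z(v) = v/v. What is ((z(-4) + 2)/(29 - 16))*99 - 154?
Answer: -1705/13 ≈ -131.15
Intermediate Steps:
z(v) = 1
((z(-4) + 2)/(29 - 16))*99 - 154 = ((1 + 2)/(29 - 16))*99 - 154 = (3/13)*99 - 154 = 297/13 - 154 = -1705/13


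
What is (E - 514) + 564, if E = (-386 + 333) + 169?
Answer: 166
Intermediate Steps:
E = 116 (E = -53 + 169 = 116)
(E - 514) + 564 = (116 - 514) + 564 = -398 + 564 = 166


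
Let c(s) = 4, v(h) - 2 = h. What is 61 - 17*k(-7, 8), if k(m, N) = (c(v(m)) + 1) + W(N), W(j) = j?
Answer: -160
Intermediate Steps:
v(h) = 2 + h
k(m, N) = 5 + N (k(m, N) = (4 + 1) + N = 5 + N)
61 - 17*k(-7, 8) = 61 - 17*(5 + 8) = 61 - 17*13 = 61 - 221 = -160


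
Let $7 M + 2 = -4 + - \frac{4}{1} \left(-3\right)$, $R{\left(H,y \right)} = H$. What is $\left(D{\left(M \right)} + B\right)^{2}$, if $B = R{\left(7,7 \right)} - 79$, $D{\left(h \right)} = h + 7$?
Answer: $\frac{201601}{49} \approx 4114.3$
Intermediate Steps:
$M = \frac{6}{7}$ ($M = - \frac{2}{7} + \frac{-4 + - \frac{4}{1} \left(-3\right)}{7} = - \frac{2}{7} + \frac{-4 + \left(-4\right) 1 \left(-3\right)}{7} = - \frac{2}{7} + \frac{-4 - -12}{7} = - \frac{2}{7} + \frac{-4 + 12}{7} = - \frac{2}{7} + \frac{1}{7} \cdot 8 = - \frac{2}{7} + \frac{8}{7} = \frac{6}{7} \approx 0.85714$)
$D{\left(h \right)} = 7 + h$
$B = -72$ ($B = 7 - 79 = -72$)
$\left(D{\left(M \right)} + B\right)^{2} = \left(\left(7 + \frac{6}{7}\right) - 72\right)^{2} = \left(\frac{55}{7} - 72\right)^{2} = \left(- \frac{449}{7}\right)^{2} = \frac{201601}{49}$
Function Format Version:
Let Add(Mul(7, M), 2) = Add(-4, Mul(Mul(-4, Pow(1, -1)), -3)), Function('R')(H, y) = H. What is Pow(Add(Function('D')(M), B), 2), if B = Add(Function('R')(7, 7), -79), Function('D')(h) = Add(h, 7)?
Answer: Rational(201601, 49) ≈ 4114.3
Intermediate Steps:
M = Rational(6, 7) (M = Add(Rational(-2, 7), Mul(Rational(1, 7), Add(-4, Mul(Mul(-4, Pow(1, -1)), -3)))) = Add(Rational(-2, 7), Mul(Rational(1, 7), Add(-4, Mul(Mul(-4, 1), -3)))) = Add(Rational(-2, 7), Mul(Rational(1, 7), Add(-4, Mul(-4, -3)))) = Add(Rational(-2, 7), Mul(Rational(1, 7), Add(-4, 12))) = Add(Rational(-2, 7), Mul(Rational(1, 7), 8)) = Add(Rational(-2, 7), Rational(8, 7)) = Rational(6, 7) ≈ 0.85714)
Function('D')(h) = Add(7, h)
B = -72 (B = Add(7, -79) = -72)
Pow(Add(Function('D')(M), B), 2) = Pow(Add(Add(7, Rational(6, 7)), -72), 2) = Pow(Add(Rational(55, 7), -72), 2) = Pow(Rational(-449, 7), 2) = Rational(201601, 49)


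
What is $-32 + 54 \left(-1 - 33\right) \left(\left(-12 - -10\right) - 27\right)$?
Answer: $53212$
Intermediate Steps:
$-32 + 54 \left(-1 - 33\right) \left(\left(-12 - -10\right) - 27\right) = -32 + 54 \left(- 34 \left(\left(-12 + 10\right) - 27\right)\right) = -32 + 54 \left(- 34 \left(-2 - 27\right)\right) = -32 + 54 \left(\left(-34\right) \left(-29\right)\right) = -32 + 54 \cdot 986 = -32 + 53244 = 53212$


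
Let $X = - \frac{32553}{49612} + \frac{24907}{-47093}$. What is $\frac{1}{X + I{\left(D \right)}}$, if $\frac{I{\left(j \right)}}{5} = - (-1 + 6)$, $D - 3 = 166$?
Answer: $- \frac{2336377916}{61178152413} \approx -0.03819$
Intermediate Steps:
$D = 169$ ($D = 3 + 166 = 169$)
$I{\left(j \right)} = -25$ ($I{\left(j \right)} = 5 \left(- (-1 + 6)\right) = 5 \left(\left(-1\right) 5\right) = 5 \left(-5\right) = -25$)
$X = - \frac{2768704513}{2336377916}$ ($X = \left(-32553\right) \frac{1}{49612} + 24907 \left(- \frac{1}{47093}\right) = - \frac{32553}{49612} - \frac{24907}{47093} = - \frac{2768704513}{2336377916} \approx -1.185$)
$\frac{1}{X + I{\left(D \right)}} = \frac{1}{- \frac{2768704513}{2336377916} - 25} = \frac{1}{- \frac{61178152413}{2336377916}} = - \frac{2336377916}{61178152413}$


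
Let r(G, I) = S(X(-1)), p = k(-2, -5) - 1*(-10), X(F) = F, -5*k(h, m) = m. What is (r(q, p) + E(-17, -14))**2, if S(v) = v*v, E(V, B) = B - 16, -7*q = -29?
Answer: 841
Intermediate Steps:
q = 29/7 (q = -1/7*(-29) = 29/7 ≈ 4.1429)
E(V, B) = -16 + B
k(h, m) = -m/5
S(v) = v**2
p = 11 (p = -1/5*(-5) - 1*(-10) = 1 + 10 = 11)
r(G, I) = 1 (r(G, I) = (-1)**2 = 1)
(r(q, p) + E(-17, -14))**2 = (1 + (-16 - 14))**2 = (1 - 30)**2 = (-29)**2 = 841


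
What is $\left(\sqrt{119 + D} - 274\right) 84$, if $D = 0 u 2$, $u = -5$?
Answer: $-23016 + 84 \sqrt{119} \approx -22100.0$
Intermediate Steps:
$D = 0$ ($D = 0 \left(-5\right) 2 = 0 \cdot 2 = 0$)
$\left(\sqrt{119 + D} - 274\right) 84 = \left(\sqrt{119 + 0} - 274\right) 84 = \left(\sqrt{119} - 274\right) 84 = \left(-274 + \sqrt{119}\right) 84 = -23016 + 84 \sqrt{119}$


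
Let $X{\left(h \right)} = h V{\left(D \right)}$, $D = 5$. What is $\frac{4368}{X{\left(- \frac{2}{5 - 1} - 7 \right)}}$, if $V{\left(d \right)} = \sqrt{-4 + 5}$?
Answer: $- \frac{2912}{5} \approx -582.4$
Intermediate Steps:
$V{\left(d \right)} = 1$ ($V{\left(d \right)} = \sqrt{1} = 1$)
$X{\left(h \right)} = h$ ($X{\left(h \right)} = h 1 = h$)
$\frac{4368}{X{\left(- \frac{2}{5 - 1} - 7 \right)}} = \frac{4368}{- \frac{2}{5 - 1} - 7} = \frac{4368}{- \frac{2}{4} - 7} = \frac{4368}{\left(-2\right) \frac{1}{4} - 7} = \frac{4368}{- \frac{1}{2} - 7} = \frac{4368}{- \frac{15}{2}} = 4368 \left(- \frac{2}{15}\right) = - \frac{2912}{5}$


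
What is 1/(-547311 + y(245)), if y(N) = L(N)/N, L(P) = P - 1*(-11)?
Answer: -245/134090939 ≈ -1.8271e-6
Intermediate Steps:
L(P) = 11 + P (L(P) = P + 11 = 11 + P)
y(N) = (11 + N)/N
1/(-547311 + y(245)) = 1/(-547311 + (11 + 245)/245) = 1/(-547311 + (1/245)*256) = 1/(-547311 + 256/245) = 1/(-134090939/245) = -245/134090939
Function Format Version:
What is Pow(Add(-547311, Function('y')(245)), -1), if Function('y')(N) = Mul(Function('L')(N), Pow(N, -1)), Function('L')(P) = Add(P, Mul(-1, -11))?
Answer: Rational(-245, 134090939) ≈ -1.8271e-6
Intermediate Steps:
Function('L')(P) = Add(11, P) (Function('L')(P) = Add(P, 11) = Add(11, P))
Function('y')(N) = Mul(Pow(N, -1), Add(11, N)) (Function('y')(N) = Mul(Add(11, N), Pow(N, -1)) = Mul(Pow(N, -1), Add(11, N)))
Pow(Add(-547311, Function('y')(245)), -1) = Pow(Add(-547311, Mul(Pow(245, -1), Add(11, 245))), -1) = Pow(Add(-547311, Mul(Rational(1, 245), 256)), -1) = Pow(Add(-547311, Rational(256, 245)), -1) = Pow(Rational(-134090939, 245), -1) = Rational(-245, 134090939)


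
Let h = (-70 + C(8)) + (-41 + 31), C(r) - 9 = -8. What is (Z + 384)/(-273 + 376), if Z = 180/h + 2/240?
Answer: 3618799/976440 ≈ 3.7061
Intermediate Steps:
C(r) = 1 (C(r) = 9 - 8 = 1)
h = -79 (h = (-70 + 1) + (-41 + 31) = -69 - 10 = -79)
Z = -21521/9480 (Z = 180/(-79) + 2/240 = 180*(-1/79) + 2*(1/240) = -180/79 + 1/120 = -21521/9480 ≈ -2.2701)
(Z + 384)/(-273 + 376) = (-21521/9480 + 384)/(-273 + 376) = (3618799/9480)/103 = (3618799/9480)*(1/103) = 3618799/976440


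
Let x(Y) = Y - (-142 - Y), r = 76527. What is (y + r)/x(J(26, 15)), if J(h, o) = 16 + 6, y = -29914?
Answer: 46613/186 ≈ 250.61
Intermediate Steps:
J(h, o) = 22
x(Y) = 142 + 2*Y (x(Y) = Y + (142 + Y) = 142 + 2*Y)
(y + r)/x(J(26, 15)) = (-29914 + 76527)/(142 + 2*22) = 46613/(142 + 44) = 46613/186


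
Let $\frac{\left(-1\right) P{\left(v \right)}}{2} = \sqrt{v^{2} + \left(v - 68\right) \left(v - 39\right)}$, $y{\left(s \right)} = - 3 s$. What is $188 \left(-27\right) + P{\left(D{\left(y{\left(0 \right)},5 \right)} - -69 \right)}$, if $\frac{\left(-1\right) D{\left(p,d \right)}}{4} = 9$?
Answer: $-5076 - 2 \sqrt{1299} \approx -5148.1$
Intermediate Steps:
$D{\left(p,d \right)} = -36$ ($D{\left(p,d \right)} = \left(-4\right) 9 = -36$)
$P{\left(v \right)} = - 2 \sqrt{v^{2} + \left(-68 + v\right) \left(-39 + v\right)}$ ($P{\left(v \right)} = - 2 \sqrt{v^{2} + \left(v - 68\right) \left(v - 39\right)} = - 2 \sqrt{v^{2} + \left(-68 + v\right) \left(-39 + v\right)}$)
$188 \left(-27\right) + P{\left(D{\left(y{\left(0 \right)},5 \right)} - -69 \right)} = 188 \left(-27\right) - 2 \sqrt{2652 - 107 \left(-36 - -69\right) + 2 \left(-36 - -69\right)^{2}} = -5076 - 2 \sqrt{2652 - 107 \left(-36 + 69\right) + 2 \left(-36 + 69\right)^{2}} = -5076 - 2 \sqrt{2652 - 3531 + 2 \cdot 33^{2}} = -5076 - 2 \sqrt{2652 - 3531 + 2 \cdot 1089} = -5076 - 2 \sqrt{2652 - 3531 + 2178} = -5076 - 2 \sqrt{1299}$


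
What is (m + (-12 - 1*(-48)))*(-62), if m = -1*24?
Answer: -744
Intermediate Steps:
m = -24
(m + (-12 - 1*(-48)))*(-62) = (-24 + (-12 - 1*(-48)))*(-62) = (-24 + (-12 + 48))*(-62) = (-24 + 36)*(-62) = 12*(-62) = -744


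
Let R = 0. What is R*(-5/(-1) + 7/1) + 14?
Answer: 14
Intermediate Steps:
R*(-5/(-1) + 7/1) + 14 = 0*(-5/(-1) + 7/1) + 14 = 0*(-5*(-1) + 7*1) + 14 = 0*(5 + 7) + 14 = 0*12 + 14 = 0 + 14 = 14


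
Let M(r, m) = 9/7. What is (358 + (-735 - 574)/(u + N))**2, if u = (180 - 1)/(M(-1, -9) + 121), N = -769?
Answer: 55852077815915364/431663454121 ≈ 1.2939e+5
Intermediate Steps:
M(r, m) = 9/7 (M(r, m) = 9*(1/7) = 9/7)
u = 1253/856 (u = (180 - 1)/(9/7 + 121) = 179/(856/7) = 179*(7/856) = 1253/856 ≈ 1.4638)
(358 + (-735 - 574)/(u + N))**2 = (358 + (-735 - 574)/(1253/856 - 769))**2 = (358 - 1309/(-657011/856))**2 = (358 - 1309*(-856/657011))**2 = (358 + 1120504/657011)**2 = (236330442/657011)**2 = 55852077815915364/431663454121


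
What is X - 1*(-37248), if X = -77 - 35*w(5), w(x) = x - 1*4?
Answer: 37136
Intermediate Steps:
w(x) = -4 + x (w(x) = x - 4 = -4 + x)
X = -112 (X = -77 - 35*(-4 + 5) = -77 - 35*1 = -77 - 35 = -112)
X - 1*(-37248) = -112 - 1*(-37248) = -112 + 37248 = 37136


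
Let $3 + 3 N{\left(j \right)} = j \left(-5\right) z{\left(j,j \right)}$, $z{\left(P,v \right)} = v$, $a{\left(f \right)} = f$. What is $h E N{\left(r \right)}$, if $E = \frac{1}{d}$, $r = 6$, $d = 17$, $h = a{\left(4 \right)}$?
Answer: $- \frac{244}{17} \approx -14.353$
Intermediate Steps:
$h = 4$
$N{\left(j \right)} = -1 - \frac{5 j^{2}}{3}$ ($N{\left(j \right)} = -1 + \frac{j \left(-5\right) j}{3} = -1 + \frac{- 5 j j}{3} = -1 + \frac{\left(-5\right) j^{2}}{3} = -1 - \frac{5 j^{2}}{3}$)
$E = \frac{1}{17} \approx 0.058824$
$h E N{\left(r \right)} = 4 \cdot \frac{1}{17} \left(-1 - \frac{5 \cdot 6^{2}}{3}\right) = \frac{4 \left(-1 - 60\right)}{17} = \frac{4}{17} \left(-61\right) = - \frac{244}{17}$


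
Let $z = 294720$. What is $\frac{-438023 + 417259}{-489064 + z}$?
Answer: $\frac{5191}{48586} \approx 0.10684$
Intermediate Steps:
$\frac{-438023 + 417259}{-489064 + z} = \frac{-438023 + 417259}{-489064 + 294720} = - \frac{20764}{-194344} = \left(-20764\right) \left(- \frac{1}{194344}\right) = \frac{5191}{48586}$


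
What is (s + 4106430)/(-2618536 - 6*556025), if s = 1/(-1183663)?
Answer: -4860629253089/7048341494818 ≈ -0.68961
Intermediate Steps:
s = -1/1183663 ≈ -8.4484e-7
(s + 4106430)/(-2618536 - 6*556025) = (-1/1183663 + 4106430)/(-2618536 - 6*556025) = 4860629253089/(1183663*(-2618536 - 3336150)) = (4860629253089/1183663)/(-5954686) = (4860629253089/1183663)*(-1/5954686) = -4860629253089/7048341494818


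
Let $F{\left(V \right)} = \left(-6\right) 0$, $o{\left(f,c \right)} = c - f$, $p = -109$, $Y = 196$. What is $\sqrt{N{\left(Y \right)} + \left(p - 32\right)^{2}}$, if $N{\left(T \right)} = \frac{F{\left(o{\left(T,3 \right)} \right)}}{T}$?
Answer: $141$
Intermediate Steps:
$F{\left(V \right)} = 0$
$N{\left(T \right)} = 0$ ($N{\left(T \right)} = \frac{0}{T} = 0$)
$\sqrt{N{\left(Y \right)} + \left(p - 32\right)^{2}} = \sqrt{0 + \left(-109 - 32\right)^{2}} = \sqrt{0 + \left(-141\right)^{2}} = \sqrt{0 + 19881} = \sqrt{19881} = 141$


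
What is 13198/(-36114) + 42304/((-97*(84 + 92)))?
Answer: -54783841/19266819 ≈ -2.8434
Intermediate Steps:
13198/(-36114) + 42304/((-97*(84 + 92))) = 13198*(-1/36114) + 42304/((-97*176)) = -6599/18057 + 42304/(-17072) = -6599/18057 + 42304*(-1/17072) = -6599/18057 - 2644/1067 = -54783841/19266819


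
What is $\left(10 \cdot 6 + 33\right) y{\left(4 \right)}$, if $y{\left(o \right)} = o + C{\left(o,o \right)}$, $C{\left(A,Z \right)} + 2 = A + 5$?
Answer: $1023$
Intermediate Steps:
$C{\left(A,Z \right)} = 3 + A$ ($C{\left(A,Z \right)} = -2 + \left(A + 5\right) = -2 + \left(5 + A\right) = 3 + A$)
$y{\left(o \right)} = 3 + 2 o$ ($y{\left(o \right)} = o + \left(3 + o\right) = 3 + 2 o$)
$\left(10 \cdot 6 + 33\right) y{\left(4 \right)} = \left(10 \cdot 6 + 33\right) \left(3 + 2 \cdot 4\right) = \left(60 + 33\right) \left(3 + 8\right) = 93 \cdot 11 = 1023$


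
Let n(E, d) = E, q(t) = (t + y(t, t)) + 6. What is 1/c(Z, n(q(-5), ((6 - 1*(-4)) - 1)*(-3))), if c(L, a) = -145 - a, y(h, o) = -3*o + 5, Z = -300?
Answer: -1/166 ≈ -0.0060241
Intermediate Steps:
y(h, o) = 5 - 3*o
q(t) = 11 - 2*t (q(t) = (t + (5 - 3*t)) + 6 = (5 - 2*t) + 6 = 11 - 2*t)
1/c(Z, n(q(-5), ((6 - 1*(-4)) - 1)*(-3))) = 1/(-145 - (11 - 2*(-5))) = 1/(-145 - (11 + 10)) = 1/(-145 - 1*21) = 1/(-145 - 21) = 1/(-166) = -1/166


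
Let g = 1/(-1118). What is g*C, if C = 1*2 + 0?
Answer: -1/559 ≈ -0.0017889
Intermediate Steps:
C = 2 (C = 2 + 0 = 2)
g = -1/1118 ≈ -0.00089445
g*C = -1/1118*2 = -1/559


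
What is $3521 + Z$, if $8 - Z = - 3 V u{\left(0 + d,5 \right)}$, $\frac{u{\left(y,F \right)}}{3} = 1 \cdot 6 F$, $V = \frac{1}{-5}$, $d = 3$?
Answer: $3475$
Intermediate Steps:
$V = - \frac{1}{5} \approx -0.2$
$u{\left(y,F \right)} = 18 F$ ($u{\left(y,F \right)} = 3 \cdot 1 \cdot 6 F = 3 \cdot 6 F = 18 F$)
$Z = -46$ ($Z = 8 - \left(-3\right) \left(- \frac{1}{5}\right) 18 \cdot 5 = 8 - \frac{3}{5} \cdot 90 = 8 - 54 = -46$)
$3521 + Z = 3521 - 46 = 3475$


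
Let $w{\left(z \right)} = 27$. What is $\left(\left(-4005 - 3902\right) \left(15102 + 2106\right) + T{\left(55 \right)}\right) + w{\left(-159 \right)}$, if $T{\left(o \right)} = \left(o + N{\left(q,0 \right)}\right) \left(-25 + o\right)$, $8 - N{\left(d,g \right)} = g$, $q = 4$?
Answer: $-136061739$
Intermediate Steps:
$N{\left(d,g \right)} = 8 - g$
$T{\left(o \right)} = \left(-25 + o\right) \left(8 + o\right)$ ($T{\left(o \right)} = \left(o + \left(8 - 0\right)\right) \left(-25 + o\right) = \left(o + \left(8 + 0\right)\right) \left(-25 + o\right) = \left(o + 8\right) \left(-25 + o\right) = \left(8 + o\right) \left(-25 + o\right) = \left(-25 + o\right) \left(8 + o\right)$)
$\left(\left(-4005 - 3902\right) \left(15102 + 2106\right) + T{\left(55 \right)}\right) + w{\left(-159 \right)} = \left(\left(-4005 - 3902\right) \left(15102 + 2106\right) - \left(1135 - 3025\right)\right) + 27 = \left(\left(-7907\right) 17208 - -1890\right) + 27 = \left(-136063656 + 1890\right) + 27 = -136061766 + 27 = -136061739$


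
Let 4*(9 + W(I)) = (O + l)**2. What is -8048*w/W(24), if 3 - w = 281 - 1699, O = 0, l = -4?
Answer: 11436208/5 ≈ 2.2872e+6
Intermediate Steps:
W(I) = -5 (W(I) = -9 + (0 - 4)**2/4 = -9 + (1/4)*(-4)**2 = -9 + (1/4)*16 = -9 + 4 = -5)
w = 1421 (w = 3 - (281 - 1699) = 3 - 1*(-1418) = 3 + 1418 = 1421)
-8048*w/W(24) = -8048/((-5/1421)) = -8048/((-5*1/1421)) = -8048/(-5/1421) = -8048*(-1421/5) = 11436208/5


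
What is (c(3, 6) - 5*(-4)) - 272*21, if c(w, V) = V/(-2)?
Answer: -5695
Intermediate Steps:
c(w, V) = -V/2 (c(w, V) = V*(-½) = -V/2)
(c(3, 6) - 5*(-4)) - 272*21 = (-½*6 - 5*(-4)) - 272*21 = (-3 + 20) - 5712 = 17 - 5712 = -5695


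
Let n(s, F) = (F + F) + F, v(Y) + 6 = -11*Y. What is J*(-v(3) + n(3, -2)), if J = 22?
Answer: 726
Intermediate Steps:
v(Y) = -6 - 11*Y
n(s, F) = 3*F (n(s, F) = 2*F + F = 3*F)
J*(-v(3) + n(3, -2)) = 22*(-(-6 - 11*3) + 3*(-2)) = 22*(-(-6 - 33) - 6) = 22*(-1*(-39) - 6) = 22*(39 - 6) = 22*33 = 726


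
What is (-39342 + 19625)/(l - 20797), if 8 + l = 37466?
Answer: -19717/16661 ≈ -1.1834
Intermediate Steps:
l = 37458 (l = -8 + 37466 = 37458)
(-39342 + 19625)/(l - 20797) = (-39342 + 19625)/(37458 - 20797) = -19717/16661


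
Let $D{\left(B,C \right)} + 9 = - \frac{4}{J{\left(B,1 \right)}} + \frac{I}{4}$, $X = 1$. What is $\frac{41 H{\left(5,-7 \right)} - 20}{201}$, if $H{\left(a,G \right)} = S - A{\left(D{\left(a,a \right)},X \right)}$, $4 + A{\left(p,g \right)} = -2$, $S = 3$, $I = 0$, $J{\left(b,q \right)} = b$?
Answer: $\frac{349}{201} \approx 1.7363$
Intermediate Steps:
$D{\left(B,C \right)} = -9 - \frac{4}{B}$ ($D{\left(B,C \right)} = -9 + \left(- \frac{4}{B} + \frac{0}{4}\right) = -9 + \left(- \frac{4}{B} + 0 \cdot \frac{1}{4}\right) = -9 + \left(- \frac{4}{B} + 0\right) = -9 - \frac{4}{B}$)
$A{\left(p,g \right)} = -6$ ($A{\left(p,g \right)} = -4 - 2 = -6$)
$H{\left(a,G \right)} = 9$ ($H{\left(a,G \right)} = 3 - -6 = 3 + 6 = 9$)
$\frac{41 H{\left(5,-7 \right)} - 20}{201} = \frac{41 \cdot 9 - 20}{201} = \left(369 - 20\right) \frac{1}{201} = 349 \cdot \frac{1}{201} = \frac{349}{201}$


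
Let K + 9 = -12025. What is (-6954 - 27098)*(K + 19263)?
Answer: -246161908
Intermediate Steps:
K = -12034 (K = -9 - 12025 = -12034)
(-6954 - 27098)*(K + 19263) = (-6954 - 27098)*(-12034 + 19263) = -34052*7229 = -246161908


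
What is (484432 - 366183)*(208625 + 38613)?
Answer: 29235646262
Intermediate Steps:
(484432 - 366183)*(208625 + 38613) = 118249*247238 = 29235646262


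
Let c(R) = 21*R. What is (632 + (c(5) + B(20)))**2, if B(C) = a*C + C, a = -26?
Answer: 56169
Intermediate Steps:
B(C) = -25*C (B(C) = -26*C + C = -25*C)
(632 + (c(5) + B(20)))**2 = (632 + (21*5 - 25*20))**2 = (632 + (105 - 500))**2 = (632 - 395)**2 = 237**2 = 56169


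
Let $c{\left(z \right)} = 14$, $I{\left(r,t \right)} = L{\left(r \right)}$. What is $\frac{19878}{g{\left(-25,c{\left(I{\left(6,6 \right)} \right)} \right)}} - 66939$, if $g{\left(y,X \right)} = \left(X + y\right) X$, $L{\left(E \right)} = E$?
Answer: $- \frac{5164242}{77} \approx -67068.0$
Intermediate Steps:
$I{\left(r,t \right)} = r$
$g{\left(y,X \right)} = X \left(X + y\right)$
$\frac{19878}{g{\left(-25,c{\left(I{\left(6,6 \right)} \right)} \right)}} - 66939 = \frac{19878}{14 \left(14 - 25\right)} - 66939 = \frac{19878}{14 \left(-11\right)} - 66939 = \frac{19878}{-154} - 66939 = 19878 \left(- \frac{1}{154}\right) - 66939 = - \frac{9939}{77} - 66939 = - \frac{5164242}{77}$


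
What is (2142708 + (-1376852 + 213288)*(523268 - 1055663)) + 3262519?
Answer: 619481061007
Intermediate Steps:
(2142708 + (-1376852 + 213288)*(523268 - 1055663)) + 3262519 = (2142708 - 1163564*(-532395)) + 3262519 = (2142708 + 619475655780) + 3262519 = 619477798488 + 3262519 = 619481061007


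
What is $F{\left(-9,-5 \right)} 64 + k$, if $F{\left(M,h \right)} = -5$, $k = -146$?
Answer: $-466$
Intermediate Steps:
$F{\left(-9,-5 \right)} 64 + k = \left(-5\right) 64 - 146 = -320 - 146 = -466$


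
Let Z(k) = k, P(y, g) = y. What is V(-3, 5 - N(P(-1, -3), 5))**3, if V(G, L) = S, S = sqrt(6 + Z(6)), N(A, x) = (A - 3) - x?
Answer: 24*sqrt(3) ≈ 41.569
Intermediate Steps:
N(A, x) = -3 + A - x (N(A, x) = (-3 + A) - x = -3 + A - x)
S = 2*sqrt(3) (S = sqrt(6 + 6) = sqrt(12) = 2*sqrt(3) ≈ 3.4641)
V(G, L) = 2*sqrt(3)
V(-3, 5 - N(P(-1, -3), 5))**3 = (2*sqrt(3))**3 = 24*sqrt(3)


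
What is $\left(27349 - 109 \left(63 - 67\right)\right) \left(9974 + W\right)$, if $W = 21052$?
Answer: $862057410$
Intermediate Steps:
$\left(27349 - 109 \left(63 - 67\right)\right) \left(9974 + W\right) = \left(27349 - 109 \left(63 - 67\right)\right) \left(9974 + 21052\right) = \left(27349 - -436\right) 31026 = \left(27349 + 436\right) 31026 = 27785 \cdot 31026 = 862057410$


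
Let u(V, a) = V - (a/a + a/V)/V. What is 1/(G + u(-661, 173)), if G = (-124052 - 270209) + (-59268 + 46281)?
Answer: -436921/178224007701 ≈ -2.4515e-6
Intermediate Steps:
G = -407248 (G = -394261 - 12987 = -407248)
u(V, a) = V - (1 + a/V)/V
1/(G + u(-661, 173)) = 1/(-407248 + ((-661)³ - 1*(-661) - 1*173)/(-661)²) = 1/(-407248 + (-288804781 + 661 - 173)/436921) = 1/(-407248 + (1/436921)*(-288804293)) = 1/(-407248 - 288804293/436921) = 1/(-178224007701/436921) = -436921/178224007701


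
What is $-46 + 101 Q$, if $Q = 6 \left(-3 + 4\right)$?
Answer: $560$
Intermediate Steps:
$Q = 6$ ($Q = 6 \cdot 1 = 6$)
$-46 + 101 Q = -46 + 101 \cdot 6 = -46 + 606 = 560$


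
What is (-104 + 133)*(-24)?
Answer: -696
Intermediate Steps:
(-104 + 133)*(-24) = 29*(-24) = -696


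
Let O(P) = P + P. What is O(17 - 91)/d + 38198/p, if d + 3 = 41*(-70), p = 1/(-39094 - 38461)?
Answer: -8511107041822/2873 ≈ -2.9624e+9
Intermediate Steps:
p = -1/77555 (p = 1/(-77555) = -1/77555 ≈ -1.2894e-5)
d = -2873 (d = -3 + 41*(-70) = -3 - 2870 = -2873)
O(P) = 2*P
O(17 - 91)/d + 38198/p = (2*(17 - 91))/(-2873) + 38198/(-1/77555) = (2*(-74))*(-1/2873) + 38198*(-77555) = -148*(-1/2873) - 2962445890 = 148/2873 - 2962445890 = -8511107041822/2873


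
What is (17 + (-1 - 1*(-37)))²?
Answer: 2809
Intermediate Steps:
(17 + (-1 - 1*(-37)))² = (17 + (-1 + 37))² = (17 + 36)² = 53² = 2809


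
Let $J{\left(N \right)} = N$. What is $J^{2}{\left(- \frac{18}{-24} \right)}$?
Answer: $\frac{9}{16} \approx 0.5625$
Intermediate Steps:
$J^{2}{\left(- \frac{18}{-24} \right)} = \left(- \frac{18}{-24}\right)^{2} = \left(\left(-18\right) \left(- \frac{1}{24}\right)\right)^{2} = \left(\frac{3}{4}\right)^{2} = \frac{9}{16}$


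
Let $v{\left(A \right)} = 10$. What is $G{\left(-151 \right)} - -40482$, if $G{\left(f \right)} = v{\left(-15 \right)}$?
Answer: $40492$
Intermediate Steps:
$G{\left(f \right)} = 10$
$G{\left(-151 \right)} - -40482 = 10 - -40482 = 10 + 40482 = 40492$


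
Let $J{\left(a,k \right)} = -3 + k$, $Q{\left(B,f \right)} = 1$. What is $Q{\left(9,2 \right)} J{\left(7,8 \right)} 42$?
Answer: $210$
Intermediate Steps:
$Q{\left(9,2 \right)} J{\left(7,8 \right)} 42 = 1 \left(-3 + 8\right) 42 = 1 \cdot 5 \cdot 42 = 5 \cdot 42 = 210$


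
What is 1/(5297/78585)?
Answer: 78585/5297 ≈ 14.836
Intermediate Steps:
1/(5297/78585) = 78585/5297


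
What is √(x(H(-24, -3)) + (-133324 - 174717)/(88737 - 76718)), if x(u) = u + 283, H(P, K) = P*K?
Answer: 12*√330414329/12019 ≈ 18.149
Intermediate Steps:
H(P, K) = K*P
x(u) = 283 + u
√(x(H(-24, -3)) + (-133324 - 174717)/(88737 - 76718)) = √((283 - 3*(-24)) + (-133324 - 174717)/(88737 - 76718)) = √((283 + 72) - 308041/12019) = √(355 - 308041*1/12019) = √(355 - 308041/12019) = √(3958704/12019) = 12*√330414329/12019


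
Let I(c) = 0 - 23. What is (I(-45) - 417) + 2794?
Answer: 2354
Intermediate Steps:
I(c) = -23
(I(-45) - 417) + 2794 = (-23 - 417) + 2794 = -440 + 2794 = 2354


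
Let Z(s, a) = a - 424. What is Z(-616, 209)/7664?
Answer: -215/7664 ≈ -0.028053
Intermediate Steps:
Z(s, a) = -424 + a
Z(-616, 209)/7664 = (-424 + 209)/7664 = -215*1/7664 = -215/7664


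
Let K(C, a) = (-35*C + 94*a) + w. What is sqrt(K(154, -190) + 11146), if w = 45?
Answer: I*sqrt(12059) ≈ 109.81*I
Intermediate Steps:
K(C, a) = 45 - 35*C + 94*a (K(C, a) = (-35*C + 94*a) + 45 = 45 - 35*C + 94*a)
sqrt(K(154, -190) + 11146) = sqrt((45 - 35*154 + 94*(-190)) + 11146) = sqrt((45 - 5390 - 17860) + 11146) = sqrt(-23205 + 11146) = sqrt(-12059) = I*sqrt(12059)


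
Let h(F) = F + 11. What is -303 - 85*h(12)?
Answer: -2258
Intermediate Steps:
h(F) = 11 + F
-303 - 85*h(12) = -303 - 85*(11 + 12) = -303 - 85*23 = -303 - 1955 = -2258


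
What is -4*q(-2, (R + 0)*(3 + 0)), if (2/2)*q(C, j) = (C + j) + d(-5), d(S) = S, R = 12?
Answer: -116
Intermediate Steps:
q(C, j) = -5 + C + j (q(C, j) = (C + j) - 5 = -5 + C + j)
-4*q(-2, (R + 0)*(3 + 0)) = -4*(-5 - 2 + (12 + 0)*(3 + 0)) = -4*(-5 - 2 + 12*3) = -4*(-5 - 2 + 36) = -4*29 = -116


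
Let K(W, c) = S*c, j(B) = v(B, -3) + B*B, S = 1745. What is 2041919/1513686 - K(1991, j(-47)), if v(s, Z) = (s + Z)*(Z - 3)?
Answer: -6627225571711/1513686 ≈ -4.3782e+6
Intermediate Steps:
v(s, Z) = (-3 + Z)*(Z + s) (v(s, Z) = (Z + s)*(-3 + Z) = (-3 + Z)*(Z + s))
j(B) = 18 + B**2 - 6*B (j(B) = ((-3)**2 - 3*(-3) - 3*B - 3*B) + B*B = (9 + 9 - 3*B - 3*B) + B**2 = (18 - 6*B) + B**2 = 18 + B**2 - 6*B)
K(W, c) = 1745*c
2041919/1513686 - K(1991, j(-47)) = 2041919/1513686 - 1745*(18 + (-47)**2 - 6*(-47)) = 2041919*(1/1513686) - 1745*(18 + 2209 + 282) = 2041919/1513686 - 1745*2509 = 2041919/1513686 - 1*4378205 = 2041919/1513686 - 4378205 = -6627225571711/1513686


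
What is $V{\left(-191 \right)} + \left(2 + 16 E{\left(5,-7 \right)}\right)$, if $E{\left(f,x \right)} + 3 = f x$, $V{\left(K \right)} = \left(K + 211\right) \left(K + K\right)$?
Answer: $-8246$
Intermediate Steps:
$V{\left(K \right)} = 2 K \left(211 + K\right)$ ($V{\left(K \right)} = \left(211 + K\right) 2 K = 2 K \left(211 + K\right)$)
$E{\left(f,x \right)} = -3 + f x$
$V{\left(-191 \right)} + \left(2 + 16 E{\left(5,-7 \right)}\right) = 2 \left(-191\right) \left(211 - 191\right) + \left(2 + 16 \left(-3 + 5 \left(-7\right)\right)\right) = 2 \left(-191\right) 20 + \left(2 + 16 \left(-3 - 35\right)\right) = -7640 + \left(2 + 16 \left(-38\right)\right) = -7640 + \left(2 - 608\right) = -7640 - 606 = -8246$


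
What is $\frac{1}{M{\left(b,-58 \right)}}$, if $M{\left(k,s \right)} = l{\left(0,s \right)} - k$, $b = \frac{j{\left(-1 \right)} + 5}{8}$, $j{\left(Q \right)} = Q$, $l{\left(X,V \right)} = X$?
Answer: $-2$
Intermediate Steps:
$b = \frac{1}{2}$ ($b = \frac{-1 + 5}{8} = 4 \cdot \frac{1}{8} = \frac{1}{2} \approx 0.5$)
$M{\left(k,s \right)} = - k$ ($M{\left(k,s \right)} = 0 - k = - k$)
$\frac{1}{M{\left(b,-58 \right)}} = \frac{1}{\left(-1\right) \frac{1}{2}} = \frac{1}{- \frac{1}{2}} = -2$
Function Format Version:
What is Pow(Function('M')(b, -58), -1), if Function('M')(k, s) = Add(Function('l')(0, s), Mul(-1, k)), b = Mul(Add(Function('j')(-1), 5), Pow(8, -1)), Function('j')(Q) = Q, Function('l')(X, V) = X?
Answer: -2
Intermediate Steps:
b = Rational(1, 2) (b = Mul(Add(-1, 5), Pow(8, -1)) = Mul(4, Rational(1, 8)) = Rational(1, 2) ≈ 0.50000)
Function('M')(k, s) = Mul(-1, k) (Function('M')(k, s) = Add(0, Mul(-1, k)) = Mul(-1, k))
Pow(Function('M')(b, -58), -1) = Pow(Mul(-1, Rational(1, 2)), -1) = Pow(Rational(-1, 2), -1) = -2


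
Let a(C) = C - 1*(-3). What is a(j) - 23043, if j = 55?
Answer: -22985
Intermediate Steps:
a(C) = 3 + C (a(C) = C + 3 = 3 + C)
a(j) - 23043 = (3 + 55) - 23043 = 58 - 23043 = -22985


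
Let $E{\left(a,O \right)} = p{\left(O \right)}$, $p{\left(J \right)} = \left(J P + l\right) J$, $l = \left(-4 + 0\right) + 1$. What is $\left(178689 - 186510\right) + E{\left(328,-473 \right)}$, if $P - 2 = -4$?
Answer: $-453860$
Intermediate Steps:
$P = -2$ ($P = 2 - 4 = -2$)
$l = -3$ ($l = -4 + 1 = -3$)
$p{\left(J \right)} = J \left(-3 - 2 J\right)$ ($p{\left(J \right)} = \left(J \left(-2\right) - 3\right) J = \left(- 2 J - 3\right) J = \left(-3 - 2 J\right) J = J \left(-3 - 2 J\right)$)
$E{\left(a,O \right)} = O \left(-3 - 2 O\right)$
$\left(178689 - 186510\right) + E{\left(328,-473 \right)} = \left(178689 - 186510\right) - 473 \left(-3 - -946\right) = -7821 - 473 \left(-3 + 946\right) = -7821 - 446039 = -453860$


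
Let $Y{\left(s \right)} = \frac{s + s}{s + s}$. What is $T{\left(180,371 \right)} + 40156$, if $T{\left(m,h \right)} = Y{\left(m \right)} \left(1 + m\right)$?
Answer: $40337$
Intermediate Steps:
$Y{\left(s \right)} = 1$ ($Y{\left(s \right)} = \frac{2 s}{2 s} = 2 s \frac{1}{2 s} = 1$)
$T{\left(m,h \right)} = 1 + m$ ($T{\left(m,h \right)} = 1 \left(1 + m\right) = 1 + m$)
$T{\left(180,371 \right)} + 40156 = \left(1 + 180\right) + 40156 = 181 + 40156 = 40337$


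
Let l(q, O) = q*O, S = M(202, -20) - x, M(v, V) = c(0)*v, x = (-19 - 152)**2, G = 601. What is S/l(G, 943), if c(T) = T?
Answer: -29241/566743 ≈ -0.051595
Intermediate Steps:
x = 29241 (x = (-171)**2 = 29241)
M(v, V) = 0 (M(v, V) = 0*v = 0)
S = -29241 (S = 0 - 1*29241 = 0 - 29241 = -29241)
l(q, O) = O*q
S/l(G, 943) = -29241/(943*601) = -29241/566743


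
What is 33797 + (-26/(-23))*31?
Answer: 778137/23 ≈ 33832.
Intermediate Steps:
33797 + (-26/(-23))*31 = 33797 - 1/23*(-26)*31 = 33797 + (26/23)*31 = 33797 + 806/23 = 778137/23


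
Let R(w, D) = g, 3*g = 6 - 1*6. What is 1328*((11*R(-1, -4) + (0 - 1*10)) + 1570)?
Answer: 2071680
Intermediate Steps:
g = 0 (g = (6 - 1*6)/3 = (6 - 6)/3 = (1/3)*0 = 0)
R(w, D) = 0
1328*((11*R(-1, -4) + (0 - 1*10)) + 1570) = 1328*((11*0 + (0 - 1*10)) + 1570) = 1328*((0 + (0 - 10)) + 1570) = 1328*((0 - 10) + 1570) = 1328*(-10 + 1570) = 1328*1560 = 2071680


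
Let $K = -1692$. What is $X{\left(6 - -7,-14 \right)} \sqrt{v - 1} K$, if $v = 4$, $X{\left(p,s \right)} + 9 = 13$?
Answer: $- 6768 \sqrt{3} \approx -11723.0$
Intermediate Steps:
$X{\left(p,s \right)} = 4$ ($X{\left(p,s \right)} = -9 + 13 = 4$)
$X{\left(6 - -7,-14 \right)} \sqrt{v - 1} K = 4 \sqrt{4 - 1} \left(-1692\right) = 4 \sqrt{3} \left(-1692\right) = - 6768 \sqrt{3}$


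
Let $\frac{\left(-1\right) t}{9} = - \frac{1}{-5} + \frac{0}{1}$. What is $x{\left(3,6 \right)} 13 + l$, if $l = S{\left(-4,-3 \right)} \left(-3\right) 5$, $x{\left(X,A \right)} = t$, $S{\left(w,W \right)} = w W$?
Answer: $- \frac{1017}{5} \approx -203.4$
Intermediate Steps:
$S{\left(w,W \right)} = W w$
$t = - \frac{9}{5}$ ($t = - 9 \left(- \frac{1}{-5} + \frac{0}{1}\right) = - 9 \left(\left(-1\right) \left(- \frac{1}{5}\right) + 0 \cdot 1\right) = - 9 \left(\frac{1}{5} + 0\right) = \left(-9\right) \frac{1}{5} = - \frac{9}{5} \approx -1.8$)
$x{\left(X,A \right)} = - \frac{9}{5}$
$l = -180$ ($l = \left(-3\right) \left(-4\right) \left(-3\right) 5 = 12 \left(-3\right) 5 = \left(-36\right) 5 = -180$)
$x{\left(3,6 \right)} 13 + l = \left(- \frac{9}{5}\right) 13 - 180 = - \frac{117}{5} - 180 = - \frac{1017}{5}$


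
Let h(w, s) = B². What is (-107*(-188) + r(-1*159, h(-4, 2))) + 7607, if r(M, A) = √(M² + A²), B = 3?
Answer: 27723 + 3*√2818 ≈ 27882.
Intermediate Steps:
h(w, s) = 9 (h(w, s) = 3² = 9)
r(M, A) = √(A² + M²)
(-107*(-188) + r(-1*159, h(-4, 2))) + 7607 = (-107*(-188) + √(9² + (-1*159)²)) + 7607 = (20116 + √(81 + (-159)²)) + 7607 = (20116 + √(81 + 25281)) + 7607 = (20116 + √25362) + 7607 = (20116 + 3*√2818) + 7607 = 27723 + 3*√2818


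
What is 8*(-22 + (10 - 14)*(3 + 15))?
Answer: -752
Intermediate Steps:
8*(-22 + (10 - 14)*(3 + 15)) = 8*(-22 - 4*18) = 8*(-22 - 72) = 8*(-94) = -752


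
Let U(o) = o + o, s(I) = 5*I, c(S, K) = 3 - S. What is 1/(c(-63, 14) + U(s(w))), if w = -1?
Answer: 1/56 ≈ 0.017857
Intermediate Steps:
U(o) = 2*o
1/(c(-63, 14) + U(s(w))) = 1/((3 - 1*(-63)) + 2*(5*(-1))) = 1/((3 + 63) + 2*(-5)) = 1/(66 - 10) = 1/56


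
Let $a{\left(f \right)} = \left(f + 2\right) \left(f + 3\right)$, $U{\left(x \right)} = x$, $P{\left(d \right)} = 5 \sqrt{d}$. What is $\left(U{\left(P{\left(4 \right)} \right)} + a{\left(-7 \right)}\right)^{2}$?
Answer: $900$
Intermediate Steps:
$a{\left(f \right)} = \left(2 + f\right) \left(3 + f\right)$
$\left(U{\left(P{\left(4 \right)} \right)} + a{\left(-7 \right)}\right)^{2} = \left(5 \sqrt{4} + \left(6 + \left(-7\right)^{2} + 5 \left(-7\right)\right)\right)^{2} = \left(5 \cdot 2 + \left(6 + 49 - 35\right)\right)^{2} = \left(10 + 20\right)^{2} = 30^{2} = 900$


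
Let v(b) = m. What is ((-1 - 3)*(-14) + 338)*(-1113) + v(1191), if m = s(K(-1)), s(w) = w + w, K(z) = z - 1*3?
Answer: -438530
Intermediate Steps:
K(z) = -3 + z (K(z) = z - 3 = -3 + z)
s(w) = 2*w
m = -8 (m = 2*(-3 - 1) = 2*(-4) = -8)
v(b) = -8
((-1 - 3)*(-14) + 338)*(-1113) + v(1191) = ((-1 - 3)*(-14) + 338)*(-1113) - 8 = (-4*(-14) + 338)*(-1113) - 8 = (56 + 338)*(-1113) - 8 = 394*(-1113) - 8 = -438522 - 8 = -438530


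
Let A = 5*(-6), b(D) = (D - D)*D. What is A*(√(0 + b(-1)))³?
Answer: 0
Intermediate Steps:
b(D) = 0 (b(D) = 0*D = 0)
A = -30
A*(√(0 + b(-1)))³ = -30*(0 + 0)^(3/2) = -30*(√0)³ = -30*0³ = -30*0 = 0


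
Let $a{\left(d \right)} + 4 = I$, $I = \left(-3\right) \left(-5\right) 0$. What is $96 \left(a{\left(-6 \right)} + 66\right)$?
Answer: $5952$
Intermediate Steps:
$I = 0$ ($I = 15 \cdot 0 = 0$)
$a{\left(d \right)} = -4$ ($a{\left(d \right)} = -4 + 0 = -4$)
$96 \left(a{\left(-6 \right)} + 66\right) = 96 \left(-4 + 66\right) = 96 \cdot 62 = 5952$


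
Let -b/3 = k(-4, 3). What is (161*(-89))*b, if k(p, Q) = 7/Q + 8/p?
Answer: 14329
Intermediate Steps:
b = -1 (b = -3*(7/3 + 8/(-4)) = -3*(7*(⅓) + 8*(-¼)) = -3*(7/3 - 2) = -3*⅓ = -1)
(161*(-89))*b = (161*(-89))*(-1) = -14329*(-1) = 14329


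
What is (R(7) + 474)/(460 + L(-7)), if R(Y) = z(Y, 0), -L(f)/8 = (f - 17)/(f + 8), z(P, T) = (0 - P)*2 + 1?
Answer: 461/652 ≈ 0.70706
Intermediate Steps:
z(P, T) = 1 - 2*P (z(P, T) = -P*2 + 1 = -2*P + 1 = 1 - 2*P)
L(f) = -8*(-17 + f)/(8 + f) (L(f) = -8*(f - 17)/(f + 8) = -8*(-17 + f)/(8 + f))
R(Y) = 1 - 2*Y
(R(7) + 474)/(460 + L(-7)) = ((1 - 2*7) + 474)/(460 + 8*(17 - 1*(-7))/(8 - 7)) = ((1 - 14) + 474)/(460 + 8*(17 + 7)/1) = (-13 + 474)/(460 + 8*1*24) = 461/(460 + 192) = 461/652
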